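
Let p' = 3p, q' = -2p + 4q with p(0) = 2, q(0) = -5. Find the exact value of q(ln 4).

A = [[3,0],[-2,4]]; eigenvalues λ = 4, 3.
Eigenvectors: (0,1) for λ=4, (1,2) for λ=3.
From the initial condition, c_1 = -9, c_2 = 2.
q(ln 4) = (-9)(4^4)(1) + (2)(4^3)(2) = -2048.

-2048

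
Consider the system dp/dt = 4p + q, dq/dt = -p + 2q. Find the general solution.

Coefficient matrix A = [[4, 1], [-1, 2]].
Characteristic polynomial det(A - λI) = λ^2 - 6λ + 9 = 0.
Single eigenvalue λ = 3 with algebraic multiplicity 2.
Eigenvector v = (1,-1); generalized eigenvector w with (A-λI)w=v is (0,1).
General solution: e^(3t)[c_1·v + c_2·(t·v + w)].

p(t) = c_1e^(3t) + c_2te^(3t), q(t) = -c_1e^(3t) - c_2te^(3t) + c_2e^(3t)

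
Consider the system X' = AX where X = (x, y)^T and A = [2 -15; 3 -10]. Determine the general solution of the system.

Coefficient matrix A = [[2, -15], [3, -10]].
Characteristic polynomial det(A - λI) = λ^2 + 8λ + 25 = 0.
Eigenvalues λ = -4 ± 3i (complex conjugate pair).
For λ=-4+3i: an eigenvector is (-1,0) - i(-2,-1) = (-1 + 2i, 0 + i).
A real fundamental pair from Re and Im of e^((-4+3i)t)v: X_1 = e^(-4t)(cos(3t)·(-1,0) + sin(3t)·(-2,-1)), X_2 = e^(-4t)(sin(3t)·(-1,0) - cos(3t)·(-2,-1)).
General solution: K_1X_1 + K_2X_2.

x(t) = -2K_1e^(-4t)sin(3t) - K_1e^(-4t)cos(3t) - K_2e^(-4t)sin(3t) + 2K_2e^(-4t)cos(3t), y(t) = -K_1e^(-4t)sin(3t) + K_2e^(-4t)cos(3t)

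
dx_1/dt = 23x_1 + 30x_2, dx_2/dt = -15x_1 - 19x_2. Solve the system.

x_1(t) = -3c_1e^(2t)sin(3t) + c_1e^(2t)cos(3t) + c_2e^(2t)sin(3t) + 3c_2e^(2t)cos(3t), x_2(t) = 2c_1e^(2t)sin(3t) - c_1e^(2t)cos(3t) - c_2e^(2t)sin(3t) - 2c_2e^(2t)cos(3t)

Coefficient matrix A = [[23, 30], [-15, -19]].
Characteristic polynomial det(A - λI) = λ^2 - 4λ + 13 = 0.
Eigenvalues λ = 2 ± 3i (complex conjugate pair).
For λ=2+3i: an eigenvector is (1,-1) - i(-3,2) = (1 + 3i, -1 - 2i).
A real fundamental pair from Re and Im of e^((2+3i)t)v: X_1 = e^(2t)(cos(3t)·(1,-1) + sin(3t)·(-3,2)), X_2 = e^(2t)(sin(3t)·(1,-1) - cos(3t)·(-3,2)).
General solution: c_1X_1 + c_2X_2.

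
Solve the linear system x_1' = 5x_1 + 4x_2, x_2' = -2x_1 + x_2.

Coefficient matrix A = [[5, 4], [-2, 1]].
Characteristic polynomial det(A - λI) = λ^2 - 6λ + 13 = 0.
Eigenvalues λ = 3 ± 2i (complex conjugate pair).
For λ=3+2i: an eigenvector is (-1,0) - i(-1,1) = (-1 + i, 0 - i).
A real fundamental pair from Re and Im of e^((3+2i)t)v: X_1 = e^(3t)(cos(2t)·(-1,0) + sin(2t)·(-1,1)), X_2 = e^(3t)(sin(2t)·(-1,0) - cos(2t)·(-1,1)).
General solution: c_1X_1 + c_2X_2.

x_1(t) = -c_1e^(3t)sin(2t) - c_1e^(3t)cos(2t) - c_2e^(3t)sin(2t) + c_2e^(3t)cos(2t), x_2(t) = c_1e^(3t)sin(2t) - c_2e^(3t)cos(2t)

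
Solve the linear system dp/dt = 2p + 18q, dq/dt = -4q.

p(t) = -C_1e^(2t) - 3C_2e^(-4t), q(t) = C_2e^(-4t)

Coefficient matrix A = [[2, 18], [0, -4]].
Characteristic polynomial det(A - λI) = λ^2 + 2λ - 8 = 0.
Eigenvalues λ = 2, -4.
For λ=2: (A-λI) row 1 is [0, 18], so an eigenvector is (-1, 0).
For λ=-4: (A-λI) row 1 is [6, 18], so an eigenvector is (-3, 1).
General solution: C_1e^(2t)(-1,0) + C_2e^(-4t)(-3,1).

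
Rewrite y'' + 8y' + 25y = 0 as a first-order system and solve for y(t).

y(t) = C_1e^(-4t)cos(3t) + C_2e^(-4t)sin(3t)

Let x_1 = y, x_2 = y'. Then x_1' = x_2 and x_2' = -25x_1 - 8x_2.
A = [[0,1],[-25,-8]]; det(A-λI) = λ^2 + 8λ + 25.
Eigenvalues λ = -4 ± 3i.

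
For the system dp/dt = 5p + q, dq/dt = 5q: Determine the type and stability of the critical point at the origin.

A = [[5,1],[0,5]]; det(A-λI) = λ^2 - 10λ + 25.
repeated λ = 5 with a single eigenvector.

unstable improper node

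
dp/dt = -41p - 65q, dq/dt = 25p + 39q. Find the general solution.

Coefficient matrix A = [[-41, -65], [25, 39]].
Characteristic polynomial det(A - λI) = λ^2 + 2λ + 26 = 0.
Eigenvalues λ = -1 ± 5i (complex conjugate pair).
For λ=-1+5i: an eigenvector is (3,-2) - i(2,-1) = (3 - 2i, -2 + i).
A real fundamental pair from Re and Im of e^((-1+5i)t)v: X_1 = e^(-t)(cos(5t)·(3,-2) + sin(5t)·(2,-1)), X_2 = e^(-t)(sin(5t)·(3,-2) - cos(5t)·(2,-1)).
General solution: C_1X_1 + C_2X_2.

p(t) = 2C_1e^(-t)sin(5t) + 3C_1e^(-t)cos(5t) + 3C_2e^(-t)sin(5t) - 2C_2e^(-t)cos(5t), q(t) = -C_1e^(-t)sin(5t) - 2C_1e^(-t)cos(5t) - 2C_2e^(-t)sin(5t) + C_2e^(-t)cos(5t)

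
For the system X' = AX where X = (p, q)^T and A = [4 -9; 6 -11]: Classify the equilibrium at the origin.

stable node

A = [[4,-9],[6,-11]]; det(A-λI) = λ^2 + 7λ + 10.
λ = -2, -5: both negative.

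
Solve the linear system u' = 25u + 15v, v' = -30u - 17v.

Coefficient matrix A = [[25, 15], [-30, -17]].
Characteristic polynomial det(A - λI) = λ^2 - 8λ + 25 = 0.
Eigenvalues λ = 4 ± 3i (complex conjugate pair).
For λ=4+3i: an eigenvector is (1,-1) - i(2,-3) = (1 - 2i, -1 + 3i).
A real fundamental pair from Re and Im of e^((4+3i)t)v: X_1 = e^(4t)(cos(3t)·(1,-1) + sin(3t)·(2,-3)), X_2 = e^(4t)(sin(3t)·(1,-1) - cos(3t)·(2,-3)).
General solution: C_1X_1 + C_2X_2.

u(t) = 2C_1e^(4t)sin(3t) + C_1e^(4t)cos(3t) + C_2e^(4t)sin(3t) - 2C_2e^(4t)cos(3t), v(t) = -3C_1e^(4t)sin(3t) - C_1e^(4t)cos(3t) - C_2e^(4t)sin(3t) + 3C_2e^(4t)cos(3t)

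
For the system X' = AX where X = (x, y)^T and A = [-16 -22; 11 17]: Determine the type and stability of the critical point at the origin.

saddle

A = [[-16,-22],[11,17]]; det(A-λI) = λ^2 - λ - 30.
λ = -5, 6: opposite signs.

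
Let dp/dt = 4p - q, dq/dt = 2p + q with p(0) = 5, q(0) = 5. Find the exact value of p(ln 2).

40

A = [[4,-1],[2,1]]; eigenvalues λ = 3, 2.
Eigenvectors: (-1,-1) for λ=3, (-1,-2) for λ=2.
From the initial condition, c_1 = -5, c_2 = 0.
p(ln 2) = (-5)(2^3)(-1) + (0)(2^2)(-1) = 40.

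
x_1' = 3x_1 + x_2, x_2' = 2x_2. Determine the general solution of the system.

Coefficient matrix A = [[3, 1], [0, 2]].
Characteristic polynomial det(A - λI) = λ^2 - 5λ + 6 = 0.
Eigenvalues λ = 3, 2.
For λ=3: (A-λI) row 1 is [0, 1], so an eigenvector is (-1, 0).
For λ=2: (A-λI) row 1 is [1, 1], so an eigenvector is (-1, 1).
General solution: C_1e^(3t)(-1,0) + C_2e^(2t)(-1,1).

x_1(t) = -C_1e^(3t) - C_2e^(2t), x_2(t) = C_2e^(2t)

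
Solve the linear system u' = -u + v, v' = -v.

u(t) = C_1e^(-t) + C_2te^(-t) - 2C_2e^(-t), v(t) = C_2e^(-t)

Coefficient matrix A = [[-1, 1], [0, -1]].
Characteristic polynomial det(A - λI) = λ^2 + 2λ + 1 = 0.
Single eigenvalue λ = -1 with algebraic multiplicity 2.
Eigenvector v = (1,0); generalized eigenvector w with (A-λI)w=v is (-2,1).
General solution: e^(-t)[C_1·v + C_2·(t·v + w)].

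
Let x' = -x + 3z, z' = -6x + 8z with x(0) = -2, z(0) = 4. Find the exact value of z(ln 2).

A = [[-1,3],[-6,8]]; eigenvalues λ = 5, 2.
Eigenvectors: (-1,-2) for λ=5, (-1,-1) for λ=2.
From the initial condition, c_1 = -6, c_2 = 8.
z(ln 2) = (-6)(2^5)(-2) + (8)(2^2)(-1) = 352.

352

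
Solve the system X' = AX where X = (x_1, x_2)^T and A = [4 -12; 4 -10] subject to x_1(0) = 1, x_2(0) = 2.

Coefficient matrix A = [[4, -12], [4, -10]].
Characteristic polynomial det(A - λI) = λ^2 + 6λ + 8 = 0.
Eigenvalues λ = -2, -4.
For λ=-2: (A-λI) row 1 is [6, -12], so an eigenvector is (2, 1).
For λ=-4: (A-λI) row 1 is [8, -12], so an eigenvector is (3, 2).
General solution: K_1e^(-2t)(2,1) + K_2e^(-4t)(3,2).
Applying x_1(0)=1, x_2(0)=2 gives K_1=-4, K_2=3.

x_1(t) = -8e^(-2t) + 9e^(-4t), x_2(t) = -4e^(-2t) + 6e^(-4t)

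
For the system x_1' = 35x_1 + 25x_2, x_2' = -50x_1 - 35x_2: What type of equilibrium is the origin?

center

A = [[35,25],[-50,-35]]; det(A-λI) = λ^2 + 25.
λ = 0 ± 5i: zero real part.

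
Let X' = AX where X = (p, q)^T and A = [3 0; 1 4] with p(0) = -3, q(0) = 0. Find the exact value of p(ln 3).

-81

A = [[3,0],[1,4]]; eigenvalues λ = 3, 4.
Eigenvectors: (1,-1) for λ=3, (0,-1) for λ=4.
From the initial condition, c_1 = -3, c_2 = 3.
p(ln 3) = (-3)(3^3)(1) + (3)(3^4)(0) = -81.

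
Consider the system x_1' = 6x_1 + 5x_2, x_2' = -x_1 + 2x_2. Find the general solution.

Coefficient matrix A = [[6, 5], [-1, 2]].
Characteristic polynomial det(A - λI) = λ^2 - 8λ + 17 = 0.
Eigenvalues λ = 4 ± i (complex conjugate pair).
For λ=4+i: an eigenvector is (-1,0) - i(-2,1) = (-1 + 2i, 0 - i).
A real fundamental pair from Re and Im of e^((4+i)t)v: X_1 = e^(4t)(cos(t)·(-1,0) + sin(t)·(-2,1)), X_2 = e^(4t)(sin(t)·(-1,0) - cos(t)·(-2,1)).
General solution: C_1X_1 + C_2X_2.

x_1(t) = -2C_1e^(4t)sin(t) - C_1e^(4t)cos(t) - C_2e^(4t)sin(t) + 2C_2e^(4t)cos(t), x_2(t) = C_1e^(4t)sin(t) - C_2e^(4t)cos(t)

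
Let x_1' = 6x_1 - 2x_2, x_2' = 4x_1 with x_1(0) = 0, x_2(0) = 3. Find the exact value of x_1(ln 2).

A = [[6,-2],[4,0]]; eigenvalues λ = 2, 4.
Eigenvectors: (1,2) for λ=2, (-1,-1) for λ=4.
From the initial condition, c_1 = 3, c_2 = 3.
x_1(ln 2) = (3)(2^2)(1) + (3)(2^4)(-1) = -36.

-36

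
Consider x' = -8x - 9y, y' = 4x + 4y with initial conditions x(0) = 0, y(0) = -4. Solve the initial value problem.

Coefficient matrix A = [[-8, -9], [4, 4]].
Characteristic polynomial det(A - λI) = λ^2 + 4λ + 4 = 0.
Single eigenvalue λ = -2 with algebraic multiplicity 2.
Eigenvector v = (3,-2); generalized eigenvector w with (A-λI)w=v is (-2,1).
General solution: e^(-2t)[c_1·v + c_2·(t·v + w)].
Applying x(0)=0, y(0)=-4 gives c_1=8, c_2=12.

x(t) = 36te^(-2t), y(t) = -24te^(-2t) - 4e^(-2t)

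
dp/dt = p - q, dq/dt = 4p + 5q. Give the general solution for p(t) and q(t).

Coefficient matrix A = [[1, -1], [4, 5]].
Characteristic polynomial det(A - λI) = λ^2 - 6λ + 9 = 0.
Single eigenvalue λ = 3 with algebraic multiplicity 2.
Eigenvector v = (-1,2); generalized eigenvector w with (A-λI)w=v is (2,-3).
General solution: e^(3t)[c_1·v + c_2·(t·v + w)].

p(t) = -c_1e^(3t) - c_2te^(3t) + 2c_2e^(3t), q(t) = 2c_1e^(3t) + 2c_2te^(3t) - 3c_2e^(3t)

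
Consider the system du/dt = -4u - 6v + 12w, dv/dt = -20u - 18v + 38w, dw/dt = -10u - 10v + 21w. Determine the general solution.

Coefficient matrix A = [[-4, -6, 12], [-20, -18, 38], [-10, -10, 21]].
det(A - λI) = 0 gives eigenvalues λ = -4, 2, 1.
For λ=-4: eigenvector (1,4,2).
For λ=2: eigenvector (-1,1,0).
For λ=1: eigenvector (0,2,1).
General solution: C_1e^(-4t)(1,4,2) + C_2e^(2t)(-1,1,0) + C_3e^(t)(0,2,1).

u(t) = C_1e^(-4t) - C_2e^(2t), v(t) = 4C_1e^(-4t) + C_2e^(2t) + 2C_3e^(t), w(t) = 2C_1e^(-4t) + C_3e^(t)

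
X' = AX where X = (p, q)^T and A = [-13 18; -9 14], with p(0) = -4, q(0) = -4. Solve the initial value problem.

p(t) = -4e^(5t), q(t) = -4e^(5t)

Coefficient matrix A = [[-13, 18], [-9, 14]].
Characteristic polynomial det(A - λI) = λ^2 - λ - 20 = 0.
Eigenvalues λ = 5, -4.
For λ=5: (A-λI) row 1 is [-18, 18], so an eigenvector is (-1, -1).
For λ=-4: (A-λI) row 1 is [-9, 18], so an eigenvector is (2, 1).
General solution: K_1e^(5t)(-1,-1) + K_2e^(-4t)(2,1).
Applying p(0)=-4, q(0)=-4 gives K_1=4, K_2=0.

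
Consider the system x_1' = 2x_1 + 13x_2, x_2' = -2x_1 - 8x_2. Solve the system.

x_1(t) = 2c_1e^(-3t)sin(t) + 3c_1e^(-3t)cos(t) + 3c_2e^(-3t)sin(t) - 2c_2e^(-3t)cos(t), x_2(t) = -c_1e^(-3t)sin(t) - c_1e^(-3t)cos(t) - c_2e^(-3t)sin(t) + c_2e^(-3t)cos(t)

Coefficient matrix A = [[2, 13], [-2, -8]].
Characteristic polynomial det(A - λI) = λ^2 + 6λ + 10 = 0.
Eigenvalues λ = -3 ± i (complex conjugate pair).
For λ=-3+i: an eigenvector is (3,-1) - i(2,-1) = (3 - 2i, -1 + i).
A real fundamental pair from Re and Im of e^((-3+i)t)v: X_1 = e^(-3t)(cos(t)·(3,-1) + sin(t)·(2,-1)), X_2 = e^(-3t)(sin(t)·(3,-1) - cos(t)·(2,-1)).
General solution: c_1X_1 + c_2X_2.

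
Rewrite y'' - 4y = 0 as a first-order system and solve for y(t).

Let x_1 = y, x_2 = y'. Then x_1' = x_2 and x_2' = 4x_1.
A = [[0,1],[4,0]]; det(A-λI) = λ^2 - 4.
Eigenvalues λ = -2, 2 with eigenvectors (1,-2), (1,2).

y(t) = C_1e^(-2t) + C_2e^(2t)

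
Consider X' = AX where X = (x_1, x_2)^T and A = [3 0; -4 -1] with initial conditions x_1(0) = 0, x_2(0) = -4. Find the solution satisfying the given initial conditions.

x_1(t) = 0, x_2(t) = -4e^(-t)

Coefficient matrix A = [[3, 0], [-4, -1]].
Characteristic polynomial det(A - λI) = λ^2 - 2λ - 3 = 0.
Eigenvalues λ = 3, -1.
For λ=3: (A-λI) row 2 is [-4, -4], so an eigenvector is (1, -1).
For λ=-1: (A-λI) row 1 is [4, 0], so an eigenvector is (0, -1).
General solution: C_1e^(3t)(1,-1) + C_2e^(-t)(0,-1).
Applying x_1(0)=0, x_2(0)=-4 gives C_1=0, C_2=4.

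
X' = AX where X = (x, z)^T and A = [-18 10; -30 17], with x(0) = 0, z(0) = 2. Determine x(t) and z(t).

x(t) = 4e^(2t) - 4e^(-3t), z(t) = 8e^(2t) - 6e^(-3t)

Coefficient matrix A = [[-18, 10], [-30, 17]].
Characteristic polynomial det(A - λI) = λ^2 + λ - 6 = 0.
Eigenvalues λ = -3, 2.
For λ=-3: (A-λI) row 1 is [-15, 10], so an eigenvector is (2, 3).
For λ=2: (A-λI) row 1 is [-20, 10], so an eigenvector is (-1, -2).
General solution: C_1e^(-3t)(2,3) + C_2e^(2t)(-1,-2).
Applying x(0)=0, z(0)=2 gives C_1=-2, C_2=-4.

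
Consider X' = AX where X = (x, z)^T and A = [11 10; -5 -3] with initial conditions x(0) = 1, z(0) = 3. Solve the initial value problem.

x(t) = 37e^(4t)sin(t) + e^(4t)cos(t), z(t) = -26e^(4t)sin(t) + 3e^(4t)cos(t)

Coefficient matrix A = [[11, 10], [-5, -3]].
Characteristic polynomial det(A - λI) = λ^2 - 8λ + 17 = 0.
Eigenvalues λ = 4 ± i (complex conjugate pair).
For λ=4+i: an eigenvector is (1,-1) - i(-3,2) = (1 + 3i, -1 - 2i).
A real fundamental pair from Re and Im of e^((4+i)t)v: X_1 = e^(4t)(cos(t)·(1,-1) + sin(t)·(-3,2)), X_2 = e^(4t)(sin(t)·(1,-1) - cos(t)·(-3,2)).
General solution: c_1X_1 + c_2X_2.
Applying x(0)=1, z(0)=3 gives c_1=-11, c_2=4.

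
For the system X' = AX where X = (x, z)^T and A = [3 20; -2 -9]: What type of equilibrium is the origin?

A = [[3,20],[-2,-9]]; det(A-λI) = λ^2 + 6λ + 13.
λ = -3 ± 2i: negative real part.

stable spiral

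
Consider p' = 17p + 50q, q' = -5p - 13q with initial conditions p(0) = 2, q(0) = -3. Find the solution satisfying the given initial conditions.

Coefficient matrix A = [[17, 50], [-5, -13]].
Characteristic polynomial det(A - λI) = λ^2 - 4λ + 29 = 0.
Eigenvalues λ = 2 ± 5i (complex conjugate pair).
For λ=2+5i: an eigenvector is (3,-1) - i(-1,0) = (3 + i, -1).
A real fundamental pair from Re and Im of e^((2+5i)t)v: X_1 = e^(2t)(cos(5t)·(3,-1) + sin(5t)·(-1,0)), X_2 = e^(2t)(sin(5t)·(3,-1) - cos(5t)·(-1,0)).
General solution: c_1X_1 + c_2X_2.
Applying p(0)=2, q(0)=-3 gives c_1=3, c_2=-7.

p(t) = -24e^(2t)sin(5t) + 2e^(2t)cos(5t), q(t) = 7e^(2t)sin(5t) - 3e^(2t)cos(5t)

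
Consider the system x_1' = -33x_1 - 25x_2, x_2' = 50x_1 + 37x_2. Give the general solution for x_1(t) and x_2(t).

x_1(t) = K_1e^(2t)sin(5t) + 2K_1e^(2t)cos(5t) + 2K_2e^(2t)sin(5t) - K_2e^(2t)cos(5t), x_2(t) = -K_1e^(2t)sin(5t) - 3K_1e^(2t)cos(5t) - 3K_2e^(2t)sin(5t) + K_2e^(2t)cos(5t)

Coefficient matrix A = [[-33, -25], [50, 37]].
Characteristic polynomial det(A - λI) = λ^2 - 4λ + 29 = 0.
Eigenvalues λ = 2 ± 5i (complex conjugate pair).
For λ=2+5i: an eigenvector is (2,-3) - i(1,-1) = (2 - i, -3 + i).
A real fundamental pair from Re and Im of e^((2+5i)t)v: X_1 = e^(2t)(cos(5t)·(2,-3) + sin(5t)·(1,-1)), X_2 = e^(2t)(sin(5t)·(2,-3) - cos(5t)·(1,-1)).
General solution: K_1X_1 + K_2X_2.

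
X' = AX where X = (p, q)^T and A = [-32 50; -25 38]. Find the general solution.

p(t) = 3C_1e^(3t)sin(5t) + C_1e^(3t)cos(5t) + C_2e^(3t)sin(5t) - 3C_2e^(3t)cos(5t), q(t) = 2C_1e^(3t)sin(5t) + C_1e^(3t)cos(5t) + C_2e^(3t)sin(5t) - 2C_2e^(3t)cos(5t)

Coefficient matrix A = [[-32, 50], [-25, 38]].
Characteristic polynomial det(A - λI) = λ^2 - 6λ + 34 = 0.
Eigenvalues λ = 3 ± 5i (complex conjugate pair).
For λ=3+5i: an eigenvector is (1,1) - i(3,2) = (1 - 3i, 1 - 2i).
A real fundamental pair from Re and Im of e^((3+5i)t)v: X_1 = e^(3t)(cos(5t)·(1,1) + sin(5t)·(3,2)), X_2 = e^(3t)(sin(5t)·(1,1) - cos(5t)·(3,2)).
General solution: C_1X_1 + C_2X_2.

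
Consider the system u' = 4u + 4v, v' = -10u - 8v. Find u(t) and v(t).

u(t) = C_1e^(-2t)sin(2t) - C_1e^(-2t)cos(2t) - C_2e^(-2t)sin(2t) - C_2e^(-2t)cos(2t), v(t) = -C_1e^(-2t)sin(2t) + 2C_1e^(-2t)cos(2t) + 2C_2e^(-2t)sin(2t) + C_2e^(-2t)cos(2t)

Coefficient matrix A = [[4, 4], [-10, -8]].
Characteristic polynomial det(A - λI) = λ^2 + 4λ + 8 = 0.
Eigenvalues λ = -2 ± 2i (complex conjugate pair).
For λ=-2+2i: an eigenvector is (-1,2) - i(1,-1) = (-1 - i, 2 + i).
A real fundamental pair from Re and Im of e^((-2+2i)t)v: X_1 = e^(-2t)(cos(2t)·(-1,2) + sin(2t)·(1,-1)), X_2 = e^(-2t)(sin(2t)·(-1,2) - cos(2t)·(1,-1)).
General solution: C_1X_1 + C_2X_2.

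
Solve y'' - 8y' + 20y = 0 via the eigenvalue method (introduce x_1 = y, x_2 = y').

Let x_1 = y, x_2 = y'. Then x_1' = x_2 and x_2' = -20x_1 + 8x_2.
A = [[0,1],[-20,8]]; det(A-λI) = λ^2 - 8λ + 20.
Eigenvalues λ = 4 ± 2i.

y(t) = C_1e^(4t)cos(2t) + C_2e^(4t)sin(2t)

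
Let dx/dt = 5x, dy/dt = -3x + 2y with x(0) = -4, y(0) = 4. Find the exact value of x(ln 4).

A = [[5,0],[-3,2]]; eigenvalues λ = 5, 2.
Eigenvectors: (1,-1) for λ=5, (0,-1) for λ=2.
From the initial condition, c_1 = -4, c_2 = 0.
x(ln 4) = (-4)(4^5)(1) + (0)(4^2)(0) = -4096.

-4096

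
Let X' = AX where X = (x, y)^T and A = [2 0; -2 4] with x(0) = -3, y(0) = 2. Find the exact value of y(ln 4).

1232

A = [[2,0],[-2,4]]; eigenvalues λ = 4, 2.
Eigenvectors: (0,-1) for λ=4, (1,1) for λ=2.
From the initial condition, c_1 = -5, c_2 = -3.
y(ln 4) = (-5)(4^4)(-1) + (-3)(4^2)(1) = 1232.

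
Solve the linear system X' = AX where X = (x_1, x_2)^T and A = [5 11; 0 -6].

Coefficient matrix A = [[5, 11], [0, -6]].
Characteristic polynomial det(A - λI) = λ^2 + λ - 30 = 0.
Eigenvalues λ = -6, 5.
For λ=-6: (A-λI) row 1 is [11, 11], so an eigenvector is (-1, 1).
For λ=5: (A-λI) row 1 is [0, 11], so an eigenvector is (1, 0).
General solution: K_1e^(-6t)(-1,1) + K_2e^(5t)(1,0).

x_1(t) = -K_1e^(-6t) + K_2e^(5t), x_2(t) = K_1e^(-6t)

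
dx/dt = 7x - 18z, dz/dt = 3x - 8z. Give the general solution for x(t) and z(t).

x(t) = 2C_1e^(-2t) - 3C_2e^(t), z(t) = C_1e^(-2t) - C_2e^(t)

Coefficient matrix A = [[7, -18], [3, -8]].
Characteristic polynomial det(A - λI) = λ^2 + λ - 2 = 0.
Eigenvalues λ = -2, 1.
For λ=-2: (A-λI) row 1 is [9, -18], so an eigenvector is (2, 1).
For λ=1: (A-λI) row 1 is [6, -18], so an eigenvector is (-3, -1).
General solution: C_1e^(-2t)(2,1) + C_2e^(t)(-3,-1).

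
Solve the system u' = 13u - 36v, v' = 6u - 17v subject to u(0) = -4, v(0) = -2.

Coefficient matrix A = [[13, -36], [6, -17]].
Characteristic polynomial det(A - λI) = λ^2 + 4λ - 5 = 0.
Eigenvalues λ = 1, -5.
For λ=1: (A-λI) row 1 is [12, -36], so an eigenvector is (-3, -1).
For λ=-5: (A-λI) row 1 is [18, -36], so an eigenvector is (2, 1).
General solution: C_1e^(t)(-3,-1) + C_2e^(-5t)(2,1).
Applying u(0)=-4, v(0)=-2 gives C_1=0, C_2=-2.

u(t) = -4e^(-5t), v(t) = -2e^(-5t)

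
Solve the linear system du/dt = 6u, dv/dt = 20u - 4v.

u(t) = C_2e^(6t), v(t) = -C_1e^(-4t) + 2C_2e^(6t)

Coefficient matrix A = [[6, 0], [20, -4]].
Characteristic polynomial det(A - λI) = λ^2 - 2λ - 24 = 0.
Eigenvalues λ = -4, 6.
For λ=-4: (A-λI) row 1 is [10, 0], so an eigenvector is (0, -1).
For λ=6: (A-λI) row 2 is [20, -10], so an eigenvector is (1, 2).
General solution: C_1e^(-4t)(0,-1) + C_2e^(6t)(1,2).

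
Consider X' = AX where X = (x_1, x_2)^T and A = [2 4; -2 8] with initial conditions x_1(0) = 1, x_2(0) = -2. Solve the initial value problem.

x_1(t) = -5e^(6t) + 6e^(4t), x_2(t) = -5e^(6t) + 3e^(4t)

Coefficient matrix A = [[2, 4], [-2, 8]].
Characteristic polynomial det(A - λI) = λ^2 - 10λ + 24 = 0.
Eigenvalues λ = 6, 4.
For λ=6: (A-λI) row 1 is [-4, 4], so an eigenvector is (1, 1).
For λ=4: (A-λI) row 1 is [-2, 4], so an eigenvector is (2, 1).
General solution: K_1e^(6t)(1,1) + K_2e^(4t)(2,1).
Applying x_1(0)=1, x_2(0)=-2 gives K_1=-5, K_2=3.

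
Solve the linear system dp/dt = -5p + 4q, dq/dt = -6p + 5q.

Coefficient matrix A = [[-5, 4], [-6, 5]].
Characteristic polynomial det(A - λI) = λ^2 - 1 = 0.
Eigenvalues λ = -1, 1.
For λ=-1: (A-λI) row 1 is [-4, 4], so an eigenvector is (-1, -1).
For λ=1: (A-λI) row 1 is [-6, 4], so an eigenvector is (-2, -3).
General solution: K_1e^(-t)(-1,-1) + K_2e^(t)(-2,-3).

p(t) = -K_1e^(-t) - 2K_2e^(t), q(t) = -K_1e^(-t) - 3K_2e^(t)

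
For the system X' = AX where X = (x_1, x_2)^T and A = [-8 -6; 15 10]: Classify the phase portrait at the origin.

unstable spiral

A = [[-8,-6],[15,10]]; det(A-λI) = λ^2 - 2λ + 10.
λ = 1 ± 3i: positive real part.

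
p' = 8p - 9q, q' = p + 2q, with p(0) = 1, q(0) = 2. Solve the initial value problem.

Coefficient matrix A = [[8, -9], [1, 2]].
Characteristic polynomial det(A - λI) = λ^2 - 10λ + 25 = 0.
Single eigenvalue λ = 5 with algebraic multiplicity 2.
Eigenvector v = (-3,-1); generalized eigenvector w with (A-λI)w=v is (-1,0).
General solution: e^(5t)[C_1·v + C_2·(t·v + w)].
Applying p(0)=1, q(0)=2 gives C_1=-2, C_2=5.

p(t) = -15te^(5t) + e^(5t), q(t) = -5te^(5t) + 2e^(5t)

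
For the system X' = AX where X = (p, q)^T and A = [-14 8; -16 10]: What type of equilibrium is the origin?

saddle

A = [[-14,8],[-16,10]]; det(A-λI) = λ^2 + 4λ - 12.
λ = -6, 2: opposite signs.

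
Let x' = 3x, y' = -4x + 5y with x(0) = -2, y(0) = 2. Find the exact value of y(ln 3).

1350

A = [[3,0],[-4,5]]; eigenvalues λ = 3, 5.
Eigenvectors: (-1,-2) for λ=3, (0,-1) for λ=5.
From the initial condition, c_1 = 2, c_2 = -6.
y(ln 3) = (2)(3^3)(-2) + (-6)(3^5)(-1) = 1350.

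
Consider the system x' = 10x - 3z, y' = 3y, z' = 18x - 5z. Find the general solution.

x(t) = C_1e^(4t) + C_3e^(t), y(t) = C_2e^(3t), z(t) = 2C_1e^(4t) + 3C_3e^(t)

Coefficient matrix A = [[10, 0, -3], [0, 3, 0], [18, 0, -5]].
det(A - λI) = 0 gives eigenvalues λ = 4, 3, 1.
For λ=4: eigenvector (1,0,2).
For λ=3: eigenvector (0,1,0).
For λ=1: eigenvector (1,0,3).
General solution: C_1e^(4t)(1,0,2) + C_2e^(3t)(0,1,0) + C_3e^(t)(1,0,3).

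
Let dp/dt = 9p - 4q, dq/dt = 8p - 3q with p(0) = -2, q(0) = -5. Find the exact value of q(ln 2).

A = [[9,-4],[8,-3]]; eigenvalues λ = 5, 1.
Eigenvectors: (-1,-1) for λ=5, (-1,-2) for λ=1.
From the initial condition, c_1 = -1, c_2 = 3.
q(ln 2) = (-1)(2^5)(-1) + (3)(2^1)(-2) = 20.

20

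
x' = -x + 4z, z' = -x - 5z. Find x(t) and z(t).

Coefficient matrix A = [[-1, 4], [-1, -5]].
Characteristic polynomial det(A - λI) = λ^2 + 6λ + 9 = 0.
Single eigenvalue λ = -3 with algebraic multiplicity 2.
Eigenvector v = (-2,1); generalized eigenvector w with (A-λI)w=v is (1,-1).
General solution: e^(-3t)[c_1·v + c_2·(t·v + w)].

x(t) = -2c_1e^(-3t) - 2c_2te^(-3t) + c_2e^(-3t), z(t) = c_1e^(-3t) + c_2te^(-3t) - c_2e^(-3t)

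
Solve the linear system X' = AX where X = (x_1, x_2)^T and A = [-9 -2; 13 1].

x_1(t) = c_1e^(-4t)sin(t) + c_1e^(-4t)cos(t) + c_2e^(-4t)sin(t) - c_2e^(-4t)cos(t), x_2(t) = -2c_1e^(-4t)sin(t) - 3c_1e^(-4t)cos(t) - 3c_2e^(-4t)sin(t) + 2c_2e^(-4t)cos(t)

Coefficient matrix A = [[-9, -2], [13, 1]].
Characteristic polynomial det(A - λI) = λ^2 + 8λ + 17 = 0.
Eigenvalues λ = -4 ± i (complex conjugate pair).
For λ=-4+i: an eigenvector is (1,-3) - i(1,-2) = (1 - i, -3 + 2i).
A real fundamental pair from Re and Im of e^((-4+i)t)v: X_1 = e^(-4t)(cos(t)·(1,-3) + sin(t)·(1,-2)), X_2 = e^(-4t)(sin(t)·(1,-3) - cos(t)·(1,-2)).
General solution: c_1X_1 + c_2X_2.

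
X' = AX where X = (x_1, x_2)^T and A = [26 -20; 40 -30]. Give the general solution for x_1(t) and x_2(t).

x_1(t) = -K_1e^(-2t)sin(4t) + 2K_1e^(-2t)cos(4t) + 2K_2e^(-2t)sin(4t) + K_2e^(-2t)cos(4t), x_2(t) = -K_1e^(-2t)sin(4t) + 3K_1e^(-2t)cos(4t) + 3K_2e^(-2t)sin(4t) + K_2e^(-2t)cos(4t)

Coefficient matrix A = [[26, -20], [40, -30]].
Characteristic polynomial det(A - λI) = λ^2 + 4λ + 20 = 0.
Eigenvalues λ = -2 ± 4i (complex conjugate pair).
For λ=-2+4i: an eigenvector is (2,3) - i(-1,-1) = (2 + i, 3 + i).
A real fundamental pair from Re and Im of e^((-2+4i)t)v: X_1 = e^(-2t)(cos(4t)·(2,3) + sin(4t)·(-1,-1)), X_2 = e^(-2t)(sin(4t)·(2,3) - cos(4t)·(-1,-1)).
General solution: K_1X_1 + K_2X_2.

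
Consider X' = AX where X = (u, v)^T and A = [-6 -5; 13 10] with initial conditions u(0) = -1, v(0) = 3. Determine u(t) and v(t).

Coefficient matrix A = [[-6, -5], [13, 10]].
Characteristic polynomial det(A - λI) = λ^2 - 4λ + 5 = 0.
Eigenvalues λ = 2 ± i (complex conjugate pair).
For λ=2+i: an eigenvector is (1,-2) - i(2,-3) = (1 - 2i, -2 + 3i).
A real fundamental pair from Re and Im of e^((2+i)t)v: X_1 = e^(2t)(cos(t)·(1,-2) + sin(t)·(2,-3)), X_2 = e^(2t)(sin(t)·(1,-2) - cos(t)·(2,-3)).
General solution: c_1X_1 + c_2X_2.
Applying u(0)=-1, v(0)=3 gives c_1=-3, c_2=-1.

u(t) = -7e^(2t)sin(t) - e^(2t)cos(t), v(t) = 11e^(2t)sin(t) + 3e^(2t)cos(t)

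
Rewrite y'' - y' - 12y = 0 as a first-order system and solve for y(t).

Let x_1 = y, x_2 = y'. Then x_1' = x_2 and x_2' = 12x_1 + x_2.
A = [[0,1],[12,1]]; det(A-λI) = λ^2 - λ - 12.
Eigenvalues λ = 4, -3 with eigenvectors (1,4), (1,-3).

y(t) = K_1e^(4t) + K_2e^(-3t)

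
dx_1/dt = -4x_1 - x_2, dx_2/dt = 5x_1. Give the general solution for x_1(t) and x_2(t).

Coefficient matrix A = [[-4, -1], [5, 0]].
Characteristic polynomial det(A - λI) = λ^2 + 4λ + 5 = 0.
Eigenvalues λ = -2 ± i (complex conjugate pair).
For λ=-2+i: an eigenvector is (1,-2) - i(0,1) = (1, -2 - i).
A real fundamental pair from Re and Im of e^((-2+i)t)v: X_1 = e^(-2t)(cos(t)·(1,-2) + sin(t)·(0,1)), X_2 = e^(-2t)(sin(t)·(1,-2) - cos(t)·(0,1)).
General solution: C_1X_1 + C_2X_2.

x_1(t) = C_1e^(-2t)cos(t) + C_2e^(-2t)sin(t), x_2(t) = C_1e^(-2t)sin(t) - 2C_1e^(-2t)cos(t) - 2C_2e^(-2t)sin(t) - C_2e^(-2t)cos(t)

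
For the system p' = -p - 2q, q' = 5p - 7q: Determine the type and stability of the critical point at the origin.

stable spiral

A = [[-1,-2],[5,-7]]; det(A-λI) = λ^2 + 8λ + 17.
λ = -4 ± i: negative real part.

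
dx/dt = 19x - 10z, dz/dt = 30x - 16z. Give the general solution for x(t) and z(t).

x(t) = K_1e^(-t) - 2K_2e^(4t), z(t) = 2K_1e^(-t) - 3K_2e^(4t)

Coefficient matrix A = [[19, -10], [30, -16]].
Characteristic polynomial det(A - λI) = λ^2 - 3λ - 4 = 0.
Eigenvalues λ = -1, 4.
For λ=-1: (A-λI) row 1 is [20, -10], so an eigenvector is (1, 2).
For λ=4: (A-λI) row 1 is [15, -10], so an eigenvector is (-2, -3).
General solution: K_1e^(-t)(1,2) + K_2e^(4t)(-2,-3).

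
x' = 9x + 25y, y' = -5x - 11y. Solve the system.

x(t) = -2K_1e^(-t)sin(5t) - K_1e^(-t)cos(5t) - K_2e^(-t)sin(5t) + 2K_2e^(-t)cos(5t), y(t) = K_1e^(-t)sin(5t) - K_2e^(-t)cos(5t)

Coefficient matrix A = [[9, 25], [-5, -11]].
Characteristic polynomial det(A - λI) = λ^2 + 2λ + 26 = 0.
Eigenvalues λ = -1 ± 5i (complex conjugate pair).
For λ=-1+5i: an eigenvector is (-1,0) - i(-2,1) = (-1 + 2i, 0 - i).
A real fundamental pair from Re and Im of e^((-1+5i)t)v: X_1 = e^(-t)(cos(5t)·(-1,0) + sin(5t)·(-2,1)), X_2 = e^(-t)(sin(5t)·(-1,0) - cos(5t)·(-2,1)).
General solution: K_1X_1 + K_2X_2.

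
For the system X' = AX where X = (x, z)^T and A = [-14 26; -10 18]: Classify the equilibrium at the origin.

A = [[-14,26],[-10,18]]; det(A-λI) = λ^2 - 4λ + 8.
λ = 2 ± 2i: positive real part.

unstable spiral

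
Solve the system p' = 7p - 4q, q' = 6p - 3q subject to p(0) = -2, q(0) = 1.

p(t) = -8e^(3t) + 6e^(t), q(t) = -8e^(3t) + 9e^(t)

Coefficient matrix A = [[7, -4], [6, -3]].
Characteristic polynomial det(A - λI) = λ^2 - 4λ + 3 = 0.
Eigenvalues λ = 1, 3.
For λ=1: (A-λI) row 1 is [6, -4], so an eigenvector is (-2, -3).
For λ=3: (A-λI) row 1 is [4, -4], so an eigenvector is (-1, -1).
General solution: c_1e^(t)(-2,-3) + c_2e^(3t)(-1,-1).
Applying p(0)=-2, q(0)=1 gives c_1=-3, c_2=8.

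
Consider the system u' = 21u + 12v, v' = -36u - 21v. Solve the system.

u(t) = c_1e^(-3t) + 2c_2e^(3t), v(t) = -2c_1e^(-3t) - 3c_2e^(3t)

Coefficient matrix A = [[21, 12], [-36, -21]].
Characteristic polynomial det(A - λI) = λ^2 - 9 = 0.
Eigenvalues λ = -3, 3.
For λ=-3: (A-λI) row 1 is [24, 12], so an eigenvector is (1, -2).
For λ=3: (A-λI) row 1 is [18, 12], so an eigenvector is (2, -3).
General solution: c_1e^(-3t)(1,-2) + c_2e^(3t)(2,-3).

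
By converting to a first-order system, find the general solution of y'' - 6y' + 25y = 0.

Let x_1 = y, x_2 = y'. Then x_1' = x_2 and x_2' = -25x_1 + 6x_2.
A = [[0,1],[-25,6]]; det(A-λI) = λ^2 - 6λ + 25.
Eigenvalues λ = 3 ± 4i.

y(t) = K_1e^(3t)cos(4t) + K_2e^(3t)sin(4t)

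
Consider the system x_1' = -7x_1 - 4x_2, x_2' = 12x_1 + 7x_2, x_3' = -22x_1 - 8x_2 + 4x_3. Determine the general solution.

Coefficient matrix A = [[-7, -4, 0], [12, 7, 0], [-22, -8, 4]].
det(A - λI) = 0 gives eigenvalues λ = -1, 1, 4.
For λ=-1: eigenvector (2,-3,4).
For λ=1: eigenvector (1,-2,2).
For λ=4: eigenvector (0,0,1).
General solution: C_1e^(-t)(2,-3,4) + C_2e^(t)(1,-2,2) + C_3e^(4t)(0,0,1).

x_1(t) = 2C_1e^(-t) + C_2e^(t), x_2(t) = -3C_1e^(-t) - 2C_2e^(t), x_3(t) = 4C_1e^(-t) + 2C_2e^(t) + C_3e^(4t)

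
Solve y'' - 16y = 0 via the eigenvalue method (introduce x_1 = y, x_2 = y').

Let x_1 = y, x_2 = y'. Then x_1' = x_2 and x_2' = 16x_1.
A = [[0,1],[16,0]]; det(A-λI) = λ^2 - 16.
Eigenvalues λ = -4, 4 with eigenvectors (1,-4), (1,4).

y(t) = K_1e^(-4t) + K_2e^(4t)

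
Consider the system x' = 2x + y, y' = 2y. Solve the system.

Coefficient matrix A = [[2, 1], [0, 2]].
Characteristic polynomial det(A - λI) = λ^2 - 4λ + 4 = 0.
Single eigenvalue λ = 2 with algebraic multiplicity 2.
Eigenvector v = (1,0); generalized eigenvector w with (A-λI)w=v is (-3,1).
General solution: e^(2t)[C_1·v + C_2·(t·v + w)].

x(t) = C_1e^(2t) + C_2te^(2t) - 3C_2e^(2t), y(t) = C_2e^(2t)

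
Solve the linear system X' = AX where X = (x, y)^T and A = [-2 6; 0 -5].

x(t) = -K_1e^(-2t) + 2K_2e^(-5t), y(t) = -K_2e^(-5t)

Coefficient matrix A = [[-2, 6], [0, -5]].
Characteristic polynomial det(A - λI) = λ^2 + 7λ + 10 = 0.
Eigenvalues λ = -2, -5.
For λ=-2: (A-λI) row 1 is [0, 6], so an eigenvector is (-1, 0).
For λ=-5: (A-λI) row 1 is [3, 6], so an eigenvector is (2, -1).
General solution: K_1e^(-2t)(-1,0) + K_2e^(-5t)(2,-1).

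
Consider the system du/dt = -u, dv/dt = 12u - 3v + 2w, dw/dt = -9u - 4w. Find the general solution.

u(t) = c_1e^(-t), v(t) = 3c_1e^(-t) + c_2e^(-3t) - 2c_3e^(-4t), w(t) = -3c_1e^(-t) + c_3e^(-4t)

Coefficient matrix A = [[-1, 0, 0], [12, -3, 2], [-9, 0, -4]].
det(A - λI) = 0 gives eigenvalues λ = -1, -3, -4.
For λ=-1: eigenvector (1,3,-3).
For λ=-3: eigenvector (0,1,0).
For λ=-4: eigenvector (0,-2,1).
General solution: c_1e^(-t)(1,3,-3) + c_2e^(-3t)(0,1,0) + c_3e^(-4t)(0,-2,1).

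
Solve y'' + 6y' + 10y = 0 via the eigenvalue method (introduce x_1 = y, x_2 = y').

Let x_1 = y, x_2 = y'. Then x_1' = x_2 and x_2' = -10x_1 - 6x_2.
A = [[0,1],[-10,-6]]; det(A-λI) = λ^2 + 6λ + 10.
Eigenvalues λ = -3 ± i.

y(t) = c_1e^(-3t)cos(t) + c_2e^(-3t)sin(t)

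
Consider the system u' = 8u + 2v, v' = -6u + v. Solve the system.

Coefficient matrix A = [[8, 2], [-6, 1]].
Characteristic polynomial det(A - λI) = λ^2 - 9λ + 20 = 0.
Eigenvalues λ = 4, 5.
For λ=4: (A-λI) row 1 is [4, 2], so an eigenvector is (1, -2).
For λ=5: (A-λI) row 1 is [3, 2], so an eigenvector is (-2, 3).
General solution: C_1e^(4t)(1,-2) + C_2e^(5t)(-2,3).

u(t) = C_1e^(4t) - 2C_2e^(5t), v(t) = -2C_1e^(4t) + 3C_2e^(5t)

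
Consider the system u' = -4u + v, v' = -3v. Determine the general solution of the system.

u(t) = C_1e^(-4t) - C_2e^(-3t), v(t) = -C_2e^(-3t)

Coefficient matrix A = [[-4, 1], [0, -3]].
Characteristic polynomial det(A - λI) = λ^2 + 7λ + 12 = 0.
Eigenvalues λ = -4, -3.
For λ=-4: (A-λI) row 1 is [0, 1], so an eigenvector is (1, 0).
For λ=-3: (A-λI) row 1 is [-1, 1], so an eigenvector is (-1, -1).
General solution: C_1e^(-4t)(1,0) + C_2e^(-3t)(-1,-1).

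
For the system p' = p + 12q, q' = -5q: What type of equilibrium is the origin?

A = [[1,12],[0,-5]]; det(A-λI) = λ^2 + 4λ - 5.
λ = -5, 1: opposite signs.

saddle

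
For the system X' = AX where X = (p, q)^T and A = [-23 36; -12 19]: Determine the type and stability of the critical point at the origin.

A = [[-23,36],[-12,19]]; det(A-λI) = λ^2 + 4λ - 5.
λ = 1, -5: opposite signs.

saddle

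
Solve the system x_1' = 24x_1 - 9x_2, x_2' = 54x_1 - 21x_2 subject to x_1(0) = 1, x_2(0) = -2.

x_1(t) = 5e^(6t) - 4e^(-3t), x_2(t) = 10e^(6t) - 12e^(-3t)

Coefficient matrix A = [[24, -9], [54, -21]].
Characteristic polynomial det(A - λI) = λ^2 - 3λ - 18 = 0.
Eigenvalues λ = -3, 6.
For λ=-3: (A-λI) row 1 is [27, -9], so an eigenvector is (1, 3).
For λ=6: (A-λI) row 1 is [18, -9], so an eigenvector is (1, 2).
General solution: C_1e^(-3t)(1,3) + C_2e^(6t)(1,2).
Applying x_1(0)=1, x_2(0)=-2 gives C_1=-4, C_2=5.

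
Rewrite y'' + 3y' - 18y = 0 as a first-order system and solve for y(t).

y(t) = C_1e^(3t) + C_2e^(-6t)

Let x_1 = y, x_2 = y'. Then x_1' = x_2 and x_2' = 18x_1 - 3x_2.
A = [[0,1],[18,-3]]; det(A-λI) = λ^2 + 3λ - 18.
Eigenvalues λ = 3, -6 with eigenvectors (1,3), (1,-6).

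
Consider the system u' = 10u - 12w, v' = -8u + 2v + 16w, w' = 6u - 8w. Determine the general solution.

Coefficient matrix A = [[10, 0, -12], [-8, 2, 16], [6, 0, -8]].
det(A - λI) = 0 gives eigenvalues λ = 2, -2, 4.
For λ=2: eigenvector (0,1,0).
For λ=-2: eigenvector (-1,2,-1).
For λ=4: eigenvector (2,0,1).
General solution: C_1e^(2t)(0,1,0) + C_2e^(-2t)(-1,2,-1) + C_3e^(4t)(2,0,1).

u(t) = -C_2e^(-2t) + 2C_3e^(4t), v(t) = C_1e^(2t) + 2C_2e^(-2t), w(t) = -C_2e^(-2t) + C_3e^(4t)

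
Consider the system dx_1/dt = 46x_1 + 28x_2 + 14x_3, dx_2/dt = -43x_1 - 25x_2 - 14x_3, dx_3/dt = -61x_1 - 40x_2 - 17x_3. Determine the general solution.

Coefficient matrix A = [[46, 28, 14], [-43, -25, -14], [-61, -40, -17]].
det(A - λI) = 0 gives eigenvalues λ = 4, 3, -3.
For λ=4: eigenvector (1,-1,-1).
For λ=3: eigenvector (0,1,-2).
For λ=-3: eigenvector (-2,2,3).
General solution: C_1e^(4t)(1,-1,-1) + C_2e^(3t)(0,1,-2) + C_3e^(-3t)(-2,2,3).

x_1(t) = C_1e^(4t) - 2C_3e^(-3t), x_2(t) = -C_1e^(4t) + C_2e^(3t) + 2C_3e^(-3t), x_3(t) = -C_1e^(4t) - 2C_2e^(3t) + 3C_3e^(-3t)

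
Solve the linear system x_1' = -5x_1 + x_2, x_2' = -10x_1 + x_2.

x_1(t) = -c_1e^(-2t)cos(t) - c_2e^(-2t)sin(t), x_2(t) = c_1e^(-2t)sin(t) - 3c_1e^(-2t)cos(t) - 3c_2e^(-2t)sin(t) - c_2e^(-2t)cos(t)

Coefficient matrix A = [[-5, 1], [-10, 1]].
Characteristic polynomial det(A - λI) = λ^2 + 4λ + 5 = 0.
Eigenvalues λ = -2 ± i (complex conjugate pair).
For λ=-2+i: an eigenvector is (-1,-3) - i(0,1) = (-1, -3 - i).
A real fundamental pair from Re and Im of e^((-2+i)t)v: X_1 = e^(-2t)(cos(t)·(-1,-3) + sin(t)·(0,1)), X_2 = e^(-2t)(sin(t)·(-1,-3) - cos(t)·(0,1)).
General solution: c_1X_1 + c_2X_2.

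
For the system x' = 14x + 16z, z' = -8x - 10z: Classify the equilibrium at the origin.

A = [[14,16],[-8,-10]]; det(A-λI) = λ^2 - 4λ - 12.
λ = -2, 6: opposite signs.

saddle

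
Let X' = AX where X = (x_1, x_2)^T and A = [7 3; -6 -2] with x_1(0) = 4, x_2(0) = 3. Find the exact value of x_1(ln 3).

A = [[7,3],[-6,-2]]; eigenvalues λ = 1, 4.
Eigenvectors: (-1,2) for λ=1, (1,-1) for λ=4.
From the initial condition, c_1 = 7, c_2 = 11.
x_1(ln 3) = (7)(3^1)(-1) + (11)(3^4)(1) = 870.

870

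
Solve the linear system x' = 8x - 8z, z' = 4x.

x(t) = c_1e^(4t)sin(4t) - c_1e^(4t)cos(4t) - c_2e^(4t)sin(4t) - c_2e^(4t)cos(4t), z(t) = -c_1e^(4t)cos(4t) - c_2e^(4t)sin(4t)

Coefficient matrix A = [[8, -8], [4, 0]].
Characteristic polynomial det(A - λI) = λ^2 - 8λ + 32 = 0.
Eigenvalues λ = 4 ± 4i (complex conjugate pair).
For λ=4+4i: an eigenvector is (-1,-1) - i(1,0) = (-1 - i, -1).
A real fundamental pair from Re and Im of e^((4+4i)t)v: X_1 = e^(4t)(cos(4t)·(-1,-1) + sin(4t)·(1,0)), X_2 = e^(4t)(sin(4t)·(-1,-1) - cos(4t)·(1,0)).
General solution: c_1X_1 + c_2X_2.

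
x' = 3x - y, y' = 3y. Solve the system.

Coefficient matrix A = [[3, -1], [0, 3]].
Characteristic polynomial det(A - λI) = λ^2 - 6λ + 9 = 0.
Single eigenvalue λ = 3 with algebraic multiplicity 2.
Eigenvector v = (1,0); generalized eigenvector w with (A-λI)w=v is (-3,-1).
General solution: e^(3t)[c_1·v + c_2·(t·v + w)].

x(t) = c_1e^(3t) + c_2te^(3t) - 3c_2e^(3t), y(t) = -c_2e^(3t)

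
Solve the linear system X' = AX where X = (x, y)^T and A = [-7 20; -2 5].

x(t) = -3K_1e^(-t)sin(2t) + K_1e^(-t)cos(2t) + K_2e^(-t)sin(2t) + 3K_2e^(-t)cos(2t), y(t) = -K_1e^(-t)sin(2t) + K_2e^(-t)cos(2t)

Coefficient matrix A = [[-7, 20], [-2, 5]].
Characteristic polynomial det(A - λI) = λ^2 + 2λ + 5 = 0.
Eigenvalues λ = -1 ± 2i (complex conjugate pair).
For λ=-1+2i: an eigenvector is (1,0) - i(-3,-1) = (1 + 3i, 0 + i).
A real fundamental pair from Re and Im of e^((-1+2i)t)v: X_1 = e^(-t)(cos(2t)·(1,0) + sin(2t)·(-3,-1)), X_2 = e^(-t)(sin(2t)·(1,0) - cos(2t)·(-3,-1)).
General solution: K_1X_1 + K_2X_2.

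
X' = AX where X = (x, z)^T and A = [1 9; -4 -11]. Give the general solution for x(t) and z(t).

x(t) = -3c_1e^(-5t) - 3c_2te^(-5t) - 2c_2e^(-5t), z(t) = 2c_1e^(-5t) + 2c_2te^(-5t) + c_2e^(-5t)

Coefficient matrix A = [[1, 9], [-4, -11]].
Characteristic polynomial det(A - λI) = λ^2 + 10λ + 25 = 0.
Single eigenvalue λ = -5 with algebraic multiplicity 2.
Eigenvector v = (-3,2); generalized eigenvector w with (A-λI)w=v is (-2,1).
General solution: e^(-5t)[c_1·v + c_2·(t·v + w)].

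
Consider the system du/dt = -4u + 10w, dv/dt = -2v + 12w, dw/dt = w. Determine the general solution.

Coefficient matrix A = [[-4, 0, 10], [0, -2, 12], [0, 0, 1]].
det(A - λI) = 0 gives eigenvalues λ = -4, -2, 1.
For λ=-4: eigenvector (1,0,0).
For λ=-2: eigenvector (0,1,0).
For λ=1: eigenvector (2,4,1).
General solution: c_1e^(-4t)(1,0,0) + c_2e^(-2t)(0,1,0) + c_3e^(t)(2,4,1).

u(t) = c_1e^(-4t) + 2c_3e^(t), v(t) = c_2e^(-2t) + 4c_3e^(t), w(t) = c_3e^(t)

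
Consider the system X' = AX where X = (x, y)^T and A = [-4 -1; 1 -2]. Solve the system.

Coefficient matrix A = [[-4, -1], [1, -2]].
Characteristic polynomial det(A - λI) = λ^2 + 6λ + 9 = 0.
Single eigenvalue λ = -3 with algebraic multiplicity 2.
Eigenvector v = (-1,1); generalized eigenvector w with (A-λI)w=v is (-2,3).
General solution: e^(-3t)[K_1·v + K_2·(t·v + w)].

x(t) = -K_1e^(-3t) - K_2te^(-3t) - 2K_2e^(-3t), y(t) = K_1e^(-3t) + K_2te^(-3t) + 3K_2e^(-3t)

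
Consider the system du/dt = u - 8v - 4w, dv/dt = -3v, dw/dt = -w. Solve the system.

u(t) = 2K_1e^(-3t) + K_2e^(t) + 2K_3e^(-t), v(t) = K_1e^(-3t), w(t) = K_3e^(-t)

Coefficient matrix A = [[1, -8, -4], [0, -3, 0], [0, 0, -1]].
det(A - λI) = 0 gives eigenvalues λ = -3, 1, -1.
For λ=-3: eigenvector (2,1,0).
For λ=1: eigenvector (1,0,0).
For λ=-1: eigenvector (2,0,1).
General solution: K_1e^(-3t)(2,1,0) + K_2e^(t)(1,0,0) + K_3e^(-t)(2,0,1).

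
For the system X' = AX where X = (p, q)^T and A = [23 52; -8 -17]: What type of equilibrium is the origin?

A = [[23,52],[-8,-17]]; det(A-λI) = λ^2 - 6λ + 25.
λ = 3 ± 4i: positive real part.

unstable spiral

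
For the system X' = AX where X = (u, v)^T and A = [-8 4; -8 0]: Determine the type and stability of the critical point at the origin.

stable spiral

A = [[-8,4],[-8,0]]; det(A-λI) = λ^2 + 8λ + 32.
λ = -4 ± 4i: negative real part.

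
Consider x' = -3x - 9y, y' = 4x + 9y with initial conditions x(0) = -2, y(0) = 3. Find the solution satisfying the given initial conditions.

Coefficient matrix A = [[-3, -9], [4, 9]].
Characteristic polynomial det(A - λI) = λ^2 - 6λ + 9 = 0.
Single eigenvalue λ = 3 with algebraic multiplicity 2.
Eigenvector v = (-3,2); generalized eigenvector w with (A-λI)w=v is (2,-1).
General solution: e^(3t)[C_1·v + C_2·(t·v + w)].
Applying x(0)=-2, y(0)=3 gives C_1=4, C_2=5.

x(t) = -15te^(3t) - 2e^(3t), y(t) = 10te^(3t) + 3e^(3t)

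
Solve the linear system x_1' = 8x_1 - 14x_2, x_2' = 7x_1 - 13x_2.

Coefficient matrix A = [[8, -14], [7, -13]].
Characteristic polynomial det(A - λI) = λ^2 + 5λ - 6 = 0.
Eigenvalues λ = -6, 1.
For λ=-6: (A-λI) row 1 is [14, -14], so an eigenvector is (-1, -1).
For λ=1: (A-λI) row 1 is [7, -14], so an eigenvector is (-2, -1).
General solution: C_1e^(-6t)(-1,-1) + C_2e^(t)(-2,-1).

x_1(t) = -C_1e^(-6t) - 2C_2e^(t), x_2(t) = -C_1e^(-6t) - C_2e^(t)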